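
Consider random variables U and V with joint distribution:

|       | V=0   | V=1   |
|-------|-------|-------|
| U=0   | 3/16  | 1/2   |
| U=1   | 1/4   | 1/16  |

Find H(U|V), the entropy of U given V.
Marginal P(V) (column sums):
  P(V=0) = 3/16 + 1/4 = 7/16
  P(V=1) = 1/2 + 1/16 = 9/16

H(U|V) = -Σ P(U,V)·log₂ P(U|V), where P(U|V) = P(U,V) / P(V)
  (U=0,V=0): P(U|V) = (3/16)/(7/16) = 3/7;  -(3/16)·log₂(3/7) = 0.2292
  (U=0,V=1): P(U|V) = (1/2)/(9/16) = 8/9;  -(1/2)·log₂(8/9) = 0.0850
  (U=1,V=0): P(U|V) = (1/4)/(7/16) = 4/7;  -(1/4)·log₂(4/7) = 0.2018
  (U=1,V=1): P(U|V) = (1/16)/(9/16) = 1/9;  -(1/16)·log₂(1/9) = 0.1981
H(U|V) = 0.2292 + 0.0850 + 0.2018 + 0.1981
  = 0.7141 bits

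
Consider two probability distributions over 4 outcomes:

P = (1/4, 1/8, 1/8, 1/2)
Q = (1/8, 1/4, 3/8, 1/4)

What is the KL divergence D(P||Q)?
D(P||Q) = Σ P(i) log₂(P(i)/Q(i))
  i=0: (1/4) × log₂((1/4)/(1/8)) = (1/4) × log₂(2) = 0.2500
  i=1: (1/8) × log₂((1/8)/(1/4)) = (1/8) × log₂(1/2) = -0.1250
  i=2: (1/8) × log₂((1/8)/(3/8)) = (1/8) × log₂(1/3) = -0.1981
  i=3: (1/2) × log₂((1/2)/(1/4)) = (1/2) × log₂(2) = 0.5000
D(P||Q) = 0.2500 - 0.1250 - 0.1981 + 0.5000
  = 0.4269 bits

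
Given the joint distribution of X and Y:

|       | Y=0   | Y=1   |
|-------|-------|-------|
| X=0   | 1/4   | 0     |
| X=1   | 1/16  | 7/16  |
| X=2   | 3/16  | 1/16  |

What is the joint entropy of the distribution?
H(X,Y) = -Σ P(X,Y) log₂ P(X,Y), summed over the non-zero cells:
H(X,Y) = -[(1/4)·log₂(1/4) + (1/16)·log₂(1/16) + (7/16)·log₂(7/16) + (3/16)·log₂(3/16) + (1/16)·log₂(1/16)]
  = 0.5000 + 0.2500 + 0.5218 + 0.4528 + 0.2500
  = 1.9746 bits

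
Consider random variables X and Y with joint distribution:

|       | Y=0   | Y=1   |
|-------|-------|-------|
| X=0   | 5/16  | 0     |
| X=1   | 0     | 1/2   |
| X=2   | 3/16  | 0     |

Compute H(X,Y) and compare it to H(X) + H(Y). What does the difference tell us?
Marginal P(X) (row sums):
  P(X=0) = 5/16 + 0 = 5/16
  P(X=1) = 0 + 1/2 = 1/2
  P(X=2) = 3/16 + 0 = 3/16
Marginal P(Y) (column sums):
  P(Y=0) = 5/16 + 0 + 3/16 = 1/2
  P(Y=1) = 0 + 1/2 + 0 = 1/2

H(X,Y) = -[(5/16)·log₂(5/16) + (1/2)·log₂(1/2) + (3/16)·log₂(3/16)]
  = 0.5244 + 0.5000 + 0.4528
  = 1.4772 bits
H(X) = -[(5/16)·log₂(5/16) + (1/2)·log₂(1/2) + (3/16)·log₂(3/16)]
  = 0.5244 + 0.5000 + 0.4528
  = 1.4772 bits
H(Y) = -[(1/2)·log₂(1/2) + (1/2)·log₂(1/2)]
  = 0.5000 + 0.5000
  = 1.0000 bits

H(X) + H(Y) = 1.4772 + 1.0000 = 2.4772 bits
Difference: H(X) + H(Y) - H(X,Y) = 2.4772 - 1.4772 = 1.0000 bits = I(X;Y)

The difference is the mutual information; it is positive here, so X and Y are dependent (knowing one reduces uncertainty about the other by 1.0000 bits).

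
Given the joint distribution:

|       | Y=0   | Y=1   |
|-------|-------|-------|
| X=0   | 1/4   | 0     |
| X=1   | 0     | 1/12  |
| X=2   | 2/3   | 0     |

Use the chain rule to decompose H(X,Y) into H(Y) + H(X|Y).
By the chain rule: H(X,Y) = H(Y) + H(X|Y)

Marginal P(Y) (column sums):
  P(Y=0) = 1/4 + 0 + 2/3 = 11/12
  P(Y=1) = 0 + 1/12 + 0 = 1/12
H(Y) = -[(11/12)·log₂(11/12) + (1/12)·log₂(1/12)]
  = 0.1151 + 0.2987
  = 0.4138 bits
H(X|Y) = -Σ P(X,Y)·log₂ P(X|Y), where P(X|Y) = P(X,Y) / P(Y)
  (cells with P(X,Y) = 0 contribute 0)
  (X=0,Y=0): P(X|Y) = (1/4)/(11/12) = 3/11;  -(1/4)·log₂(3/11) = 0.4686
  (X=1,Y=1): P(X|Y) = (1/12)/(1/12) = 1;  -(1/12)·log₂(1) = 0.0000
  (X=2,Y=0): P(X|Y) = (2/3)/(11/12) = 8/11;  -(2/3)·log₂(8/11) = 0.3063
H(X|Y) = 0.4686 + 0.0000 + 0.3063
  = 0.7749 bits

H(X,Y) = H(Y) + H(X|Y) = 0.4138 + 0.7749 = 1.1887 bits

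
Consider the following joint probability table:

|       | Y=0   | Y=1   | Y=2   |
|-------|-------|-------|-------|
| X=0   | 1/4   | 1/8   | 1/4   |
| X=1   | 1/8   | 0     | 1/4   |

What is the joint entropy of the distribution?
H(X,Y) = -Σ P(X,Y) log₂ P(X,Y), summed over the non-zero cells:
H(X,Y) = -[(1/4)·log₂(1/4) + (1/8)·log₂(1/8) + (1/4)·log₂(1/4) + (1/8)·log₂(1/8) + (1/4)·log₂(1/4)]
  = 0.5000 + 0.3750 + 0.5000 + 0.3750 + 0.5000
  = 2.2500 bits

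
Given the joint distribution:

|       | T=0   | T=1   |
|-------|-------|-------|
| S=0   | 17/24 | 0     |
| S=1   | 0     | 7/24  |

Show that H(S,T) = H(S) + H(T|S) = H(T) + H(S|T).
Marginal P(S) (row sums):
  P(S=0) = 17/24 + 0 = 17/24
  P(S=1) = 0 + 7/24 = 7/24
Marginal P(T) (column sums):
  P(T=0) = 17/24 + 0 = 17/24
  P(T=1) = 0 + 7/24 = 7/24

Decomposition 1: H(S) + H(T|S)
H(S) = -[(17/24)·log₂(17/24) + (7/24)·log₂(7/24)]
  = 0.3524 + 0.5185
  = 0.8709 bits
H(T|S) = -Σ P(S,T)·log₂ P(T|S), where P(T|S) = P(S,T) / P(S)
  (cells with P(S,T) = 0 contribute 0)
  (S=0,T=0): P(T|S) = (17/24)/(17/24) = 1;  -(17/24)·log₂(1) = 0.0000
  (S=1,T=1): P(T|S) = (7/24)/(7/24) = 1;  -(7/24)·log₂(1) = 0.0000
H(T|S) = 0.0000 + 0.0000
  = 0.0000 bits
H(S) + H(T|S) = 0.8709 + 0.0000 = 0.8709 bits

Decomposition 2: H(T) + H(S|T)
H(T) = -[(17/24)·log₂(17/24) + (7/24)·log₂(7/24)]
  = 0.3524 + 0.5185
  = 0.8709 bits
H(S|T) = -Σ P(S,T)·log₂ P(S|T), where P(S|T) = P(S,T) / P(T)
  (cells with P(S,T) = 0 contribute 0)
  (S=0,T=0): P(S|T) = (17/24)/(17/24) = 1;  -(17/24)·log₂(1) = 0.0000
  (S=1,T=1): P(S|T) = (7/24)/(7/24) = 1;  -(7/24)·log₂(1) = 0.0000
H(S|T) = 0.0000 + 0.0000
  = 0.0000 bits
H(T) + H(S|T) = 0.8709 + 0.0000 = 0.8709 bits

Direct computation of the joint entropy:
H(S,T) = -[(17/24)·log₂(17/24) + (7/24)·log₂(7/24)]
  = 0.3524 + 0.5185
  = 0.8709 bits

All three agree: H(S,T) = 0.8709 bits ✓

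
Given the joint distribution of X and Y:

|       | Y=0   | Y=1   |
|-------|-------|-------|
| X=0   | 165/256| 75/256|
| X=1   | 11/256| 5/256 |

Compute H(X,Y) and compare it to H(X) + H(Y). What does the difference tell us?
Marginal P(X) (row sums):
  P(X=0) = 165/256 + 75/256 = 15/16
  P(X=1) = 11/256 + 5/256 = 1/16
Marginal P(Y) (column sums):
  P(Y=0) = 165/256 + 11/256 = 11/16
  P(Y=1) = 75/256 + 5/256 = 5/16

H(X,Y) = -[(165/256)·log₂(165/256) + (75/256)·log₂(75/256) + (11/256)·log₂(11/256) + (5/256)·log₂(5/256)]
  = 0.4084 + 0.5189 + 0.1951 + 0.1109
  = 1.2333 bits
H(X) = -[(15/16)·log₂(15/16) + (1/16)·log₂(1/16)]
  = 0.0873 + 0.2500
  = 0.3373 bits
H(Y) = -[(11/16)·log₂(11/16) + (5/16)·log₂(5/16)]
  = 0.3716 + 0.5244
  = 0.8960 bits

H(X) + H(Y) = 0.3373 + 0.8960 = 1.2333 bits
Difference: H(X) + H(Y) - H(X,Y) = 1.2333 - 1.2333 = 0.0000 bits = I(X;Y)

The difference is the mutual information; it is 0 here, so X and Y are independent (the joint entropy equals the sum of the marginal entropies).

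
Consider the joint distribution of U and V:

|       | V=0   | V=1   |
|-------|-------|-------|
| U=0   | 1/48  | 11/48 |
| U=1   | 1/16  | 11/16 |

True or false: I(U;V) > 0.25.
Marginal P(U) (row sums):
  P(U=0) = 1/48 + 11/48 = 1/4
  P(U=1) = 1/16 + 11/16 = 3/4
Marginal P(V) (column sums):
  P(V=0) = 1/48 + 1/16 = 1/12
  P(V=1) = 11/48 + 11/16 = 11/12

H(U) = -[(1/4)·log₂(1/4) + (3/4)·log₂(3/4)]
  = 0.5000 + 0.3113
  = 0.8113 bits
H(V) = -[(1/12)·log₂(1/12) + (11/12)·log₂(11/12)]
  = 0.2987 + 0.1151
  = 0.4138 bits
H(U,V) = -[(1/48)·log₂(1/48) + (11/48)·log₂(11/48) + (1/16)·log₂(1/16) + (11/16)·log₂(11/16)]
  = 0.1164 + 0.4871 + 0.2500 + 0.3716
  = 1.2251 bits

I(U;V) = H(U) + H(V) - H(U,V)
  = 0.8113 + 0.4138 - 1.2251
  = 0.0000 bits

False. I(U;V) = 0.0000 bits, which is ≤ 0.25 bits.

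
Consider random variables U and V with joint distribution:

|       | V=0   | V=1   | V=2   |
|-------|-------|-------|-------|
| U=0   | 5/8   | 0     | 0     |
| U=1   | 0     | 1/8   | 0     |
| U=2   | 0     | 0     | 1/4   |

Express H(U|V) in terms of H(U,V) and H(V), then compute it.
H(U|V) = H(U,V) - H(V)

Marginal P(V) (column sums):
  P(V=0) = 5/8 + 0 + 0 = 5/8
  P(V=1) = 0 + 1/8 + 0 = 1/8
  P(V=2) = 0 + 0 + 1/4 = 1/4

H(U,V) = -[(5/8)·log₂(5/8) + (1/8)·log₂(1/8) + (1/4)·log₂(1/4)]
  = 0.4238 + 0.3750 + 0.5000
  = 1.2988 bits
H(V) = -[(5/8)·log₂(5/8) + (1/8)·log₂(1/8) + (1/4)·log₂(1/4)]
  = 0.4238 + 0.3750 + 0.5000
  = 1.2988 bits

H(U|V) = 1.2988 - 1.2988 = 0.0000 bits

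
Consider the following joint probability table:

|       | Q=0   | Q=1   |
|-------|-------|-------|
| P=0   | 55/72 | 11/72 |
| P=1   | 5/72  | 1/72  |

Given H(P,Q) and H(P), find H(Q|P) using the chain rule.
From the chain rule: H(P,Q) = H(P) + H(Q|P)
Therefore: H(Q|P) = H(P,Q) - H(P)

H(P,Q) = -[(55/72)·log₂(55/72) + (11/72)·log₂(11/72) + (5/72)·log₂(5/72) + (1/72)·log₂(1/72)]
  = 0.2968 + 0.4141 + 0.2672 + 0.0857
  = 1.0638 bits
Marginal P(P) (row sums):
  P(P=0) = 55/72 + 11/72 = 11/12
  P(P=1) = 5/72 + 1/72 = 1/12
H(P) = -[(11/12)·log₂(11/12) + (1/12)·log₂(1/12)]
  = 0.1151 + 0.2987
  = 0.4138 bits

H(Q|P) = 1.0638 - 0.4138 = 0.6500 bits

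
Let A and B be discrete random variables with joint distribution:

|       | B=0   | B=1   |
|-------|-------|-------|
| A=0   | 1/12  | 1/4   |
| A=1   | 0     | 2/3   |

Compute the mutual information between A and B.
Marginal P(A) (row sums):
  P(A=0) = 1/12 + 1/4 = 1/3
  P(A=1) = 0 + 2/3 = 2/3
Marginal P(B) (column sums):
  P(B=0) = 1/12 + 0 = 1/12
  P(B=1) = 1/4 + 2/3 = 11/12

H(A) = -[(1/3)·log₂(1/3) + (2/3)·log₂(2/3)]
  = 0.5283 + 0.3900
  = 0.9183 bits
H(B) = -[(1/12)·log₂(1/12) + (11/12)·log₂(11/12)]
  = 0.2987 + 0.1151
  = 0.4138 bits
H(A,B) = -[(1/12)·log₂(1/12) + (1/4)·log₂(1/4) + (2/3)·log₂(2/3)]
  = 0.2987 + 0.5000 + 0.3900
  = 1.1887 bits

I(A;B) = H(A) + H(B) - H(A,B)
  = 0.9183 + 0.4138 - 1.1887
  = 0.1434 bits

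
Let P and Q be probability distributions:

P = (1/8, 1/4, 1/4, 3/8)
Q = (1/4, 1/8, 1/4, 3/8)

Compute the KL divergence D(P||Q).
D(P||Q) = Σ P(i) log₂(P(i)/Q(i))
  i=0: (1/8) × log₂((1/8)/(1/4)) = (1/8) × log₂(1/2) = -0.1250
  i=1: (1/4) × log₂((1/4)/(1/8)) = (1/4) × log₂(2) = 0.2500
  i=2: (1/4) × log₂((1/4)/(1/4)) = (1/4) × log₂(1) = 0.0000
  i=3: (3/8) × log₂((3/8)/(3/8)) = (3/8) × log₂(1) = 0.0000
D(P||Q) = -0.1250 + 0.2500 + 0.0000 + 0.0000
  = 0.1250 bits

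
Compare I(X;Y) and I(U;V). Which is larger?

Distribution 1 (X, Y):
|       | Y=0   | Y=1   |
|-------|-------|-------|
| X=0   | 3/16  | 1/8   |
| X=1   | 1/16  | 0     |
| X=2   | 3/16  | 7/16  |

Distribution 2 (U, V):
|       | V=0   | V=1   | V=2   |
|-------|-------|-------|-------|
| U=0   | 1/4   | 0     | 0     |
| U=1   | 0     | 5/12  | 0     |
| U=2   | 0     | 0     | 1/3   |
Distribution 1 (X, Y):
Marginal P(X) (row sums):
  P(X=0) = 3/16 + 1/8 = 5/16
  P(X=1) = 1/16 + 0 = 1/16
  P(X=2) = 3/16 + 7/16 = 5/8
Marginal P(Y) (column sums):
  P(Y=0) = 3/16 + 1/16 + 3/16 = 7/16
  P(Y=1) = 1/8 + 0 + 7/16 = 9/16

H(X) = -[(5/16)·log₂(5/16) + (1/16)·log₂(1/16) + (5/8)·log₂(5/8)]
  = 0.5244 + 0.2500 + 0.4238
  = 1.1982 bits
H(Y) = -[(7/16)·log₂(7/16) + (9/16)·log₂(9/16)]
  = 0.5218 + 0.4669
  = 0.9887 bits
H(X,Y) = -[(3/16)·log₂(3/16) + (1/8)·log₂(1/8) + (1/16)·log₂(1/16) + (3/16)·log₂(3/16) + (7/16)·log₂(7/16)]
  = 0.4528 + 0.3750 + 0.2500 + 0.4528 + 0.5218
  = 2.0524 bits

I(X;Y) = H(X) + H(Y) - H(X,Y)
  = 1.1982 + 0.9887 - 2.0524
  = 0.1345 bits

Distribution 2 (U, V):
Marginal P(U) (row sums):
  P(U=0) = 1/4 + 0 + 0 = 1/4
  P(U=1) = 0 + 5/12 + 0 = 5/12
  P(U=2) = 0 + 0 + 1/3 = 1/3
Marginal P(V) (column sums):
  P(V=0) = 1/4 + 0 + 0 = 1/4
  P(V=1) = 0 + 5/12 + 0 = 5/12
  P(V=2) = 0 + 0 + 1/3 = 1/3

H(U) = -[(1/4)·log₂(1/4) + (5/12)·log₂(5/12) + (1/3)·log₂(1/3)]
  = 0.5000 + 0.5263 + 0.5283
  = 1.5546 bits
H(V) = -[(1/4)·log₂(1/4) + (5/12)·log₂(5/12) + (1/3)·log₂(1/3)]
  = 0.5000 + 0.5263 + 0.5283
  = 1.5546 bits
H(U,V) = -[(1/4)·log₂(1/4) + (5/12)·log₂(5/12) + (1/3)·log₂(1/3)]
  = 0.5000 + 0.5263 + 0.5283
  = 1.5546 bits

I(U;V) = H(U) + H(V) - H(U,V)
  = 1.5546 + 1.5546 - 1.5546
  = 1.5546 bits

I(U;V) = 1.5546 bits > I(X;Y) = 0.1345 bits, so (U, V) has the higher mutual information (stronger dependence).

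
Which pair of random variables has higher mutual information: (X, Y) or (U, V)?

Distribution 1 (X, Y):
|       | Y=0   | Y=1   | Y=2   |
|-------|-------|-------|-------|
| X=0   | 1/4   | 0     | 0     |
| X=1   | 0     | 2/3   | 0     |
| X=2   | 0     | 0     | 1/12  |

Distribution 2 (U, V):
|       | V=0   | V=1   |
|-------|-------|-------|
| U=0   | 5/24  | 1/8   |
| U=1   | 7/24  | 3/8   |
Distribution 1 (X, Y):
Marginal P(X) (row sums):
  P(X=0) = 1/4 + 0 + 0 = 1/4
  P(X=1) = 0 + 2/3 + 0 = 2/3
  P(X=2) = 0 + 0 + 1/12 = 1/12
Marginal P(Y) (column sums):
  P(Y=0) = 1/4 + 0 + 0 = 1/4
  P(Y=1) = 0 + 2/3 + 0 = 2/3
  P(Y=2) = 0 + 0 + 1/12 = 1/12

H(X) = -[(1/4)·log₂(1/4) + (2/3)·log₂(2/3) + (1/12)·log₂(1/12)]
  = 0.5000 + 0.3900 + 0.2987
  = 1.1887 bits
H(Y) = -[(1/4)·log₂(1/4) + (2/3)·log₂(2/3) + (1/12)·log₂(1/12)]
  = 0.5000 + 0.3900 + 0.2987
  = 1.1887 bits
H(X,Y) = -[(1/4)·log₂(1/4) + (2/3)·log₂(2/3) + (1/12)·log₂(1/12)]
  = 0.5000 + 0.3900 + 0.2987
  = 1.1887 bits

I(X;Y) = H(X) + H(Y) - H(X,Y)
  = 1.1887 + 1.1887 - 1.1887
  = 1.1887 bits

Distribution 2 (U, V):
Marginal P(U) (row sums):
  P(U=0) = 5/24 + 1/8 = 1/3
  P(U=1) = 7/24 + 3/8 = 2/3
Marginal P(V) (column sums):
  P(V=0) = 5/24 + 7/24 = 1/2
  P(V=1) = 1/8 + 3/8 = 1/2

H(U) = -[(1/3)·log₂(1/3) + (2/3)·log₂(2/3)]
  = 0.5283 + 0.3900
  = 0.9183 bits
H(V) = -[(1/2)·log₂(1/2) + (1/2)·log₂(1/2)]
  = 0.5000 + 0.5000
  = 1.0000 bits
H(U,V) = -[(5/24)·log₂(5/24) + (1/8)·log₂(1/8) + (7/24)·log₂(7/24) + (3/8)·log₂(3/8)]
  = 0.4715 + 0.3750 + 0.5185 + 0.5306
  = 1.8956 bits

I(U;V) = H(U) + H(V) - H(U,V)
  = 0.9183 + 1.0000 - 1.8956
  = 0.0227 bits

I(X;Y) = 1.1887 bits > I(U;V) = 0.0227 bits, so (X, Y) has the higher mutual information (stronger dependence).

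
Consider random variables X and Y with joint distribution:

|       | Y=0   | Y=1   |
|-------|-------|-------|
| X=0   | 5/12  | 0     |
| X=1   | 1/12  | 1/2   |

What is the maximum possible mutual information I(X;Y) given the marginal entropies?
The upper bound on mutual information is I(X;Y) ≤ min(H(X), H(Y)).

Marginal P(X) (row sums):
  P(X=0) = 5/12 + 0 = 5/12
  P(X=1) = 1/12 + 1/2 = 7/12
Marginal P(Y) (column sums):
  P(Y=0) = 5/12 + 1/12 = 1/2
  P(Y=1) = 0 + 1/2 = 1/2

H(X) = -[(5/12)·log₂(5/12) + (7/12)·log₂(7/12)]
  = 0.5263 + 0.4536
  = 0.9799 bits
H(Y) = -[(1/2)·log₂(1/2) + (1/2)·log₂(1/2)]
  = 0.5000 + 0.5000
  = 1.0000 bits

Maximum possible I(X;Y) = min(0.9799, 1.0000) = 0.9799 bits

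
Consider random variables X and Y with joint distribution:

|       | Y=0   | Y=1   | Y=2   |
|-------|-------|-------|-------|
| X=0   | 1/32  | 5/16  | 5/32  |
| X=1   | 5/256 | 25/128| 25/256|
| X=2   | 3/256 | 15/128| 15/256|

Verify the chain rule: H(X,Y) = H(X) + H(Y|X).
Left side:
H(X,Y) = -[(1/32)·log₂(1/32) + (5/16)·log₂(5/16) + (5/32)·log₂(5/32) + (5/256)·log₂(5/256) + (25/128)·log₂(25/128) + (25/256)·log₂(25/256) + (3/256)·log₂(3/256) + (15/128)·log₂(15/128) + (15/256)·log₂(15/256)]
  = 0.1563 + 0.5244 + 0.4184 + 0.1109 + 0.4602 + 0.3277 + 0.0752 + 0.3625 + 0.2398
  = 2.6754 bits

Right side:
Marginal P(X) (row sums):
  P(X=0) = 1/32 + 5/16 + 5/32 = 1/2
  P(X=1) = 5/256 + 25/128 + 25/256 = 5/16
  P(X=2) = 3/256 + 15/128 + 15/256 = 3/16
H(X) = -[(1/2)·log₂(1/2) + (5/16)·log₂(5/16) + (3/16)·log₂(3/16)]
  = 0.5000 + 0.5244 + 0.4528
  = 1.4772 bits
H(Y|X) = -Σ P(X,Y)·log₂ P(Y|X), where P(Y|X) = P(X,Y) / P(X)
  (X=0,Y=0): P(Y|X) = (1/32)/(1/2) = 1/16;  -(1/32)·log₂(1/16) = 0.1250
  (X=0,Y=1): P(Y|X) = (5/16)/(1/2) = 5/8;  -(5/16)·log₂(5/8) = 0.2119
  (X=0,Y=2): P(Y|X) = (5/32)/(1/2) = 5/16;  -(5/32)·log₂(5/16) = 0.2622
  (X=1,Y=0): P(Y|X) = (5/256)/(5/16) = 1/16;  -(5/256)·log₂(1/16) = 0.0781
  (X=1,Y=1): P(Y|X) = (25/128)/(5/16) = 5/8;  -(25/128)·log₂(5/8) = 0.1324
  (X=1,Y=2): P(Y|X) = (25/256)/(5/16) = 5/16;  -(25/256)·log₂(5/16) = 0.1639
  (X=2,Y=0): P(Y|X) = (3/256)/(3/16) = 1/16;  -(3/256)·log₂(1/16) = 0.0469
  (X=2,Y=1): P(Y|X) = (15/128)/(3/16) = 5/8;  -(15/128)·log₂(5/8) = 0.0795
  (X=2,Y=2): P(Y|X) = (15/256)/(3/16) = 5/16;  -(15/256)·log₂(5/16) = 0.0983
H(Y|X) = 0.1250 + 0.2119 + 0.2622 + 0.0781 + 0.1324 + 0.1639 + 0.0469 + 0.0795 + 0.0983
  = 1.1982 bits
H(X) + H(Y|X) = 1.4772 + 1.1982 = 2.6754 bits

Both sides equal 2.6754 bits, so the chain rule holds ✓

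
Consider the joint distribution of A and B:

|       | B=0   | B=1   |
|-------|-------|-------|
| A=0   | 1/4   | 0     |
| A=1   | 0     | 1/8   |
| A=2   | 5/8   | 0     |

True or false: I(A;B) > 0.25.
Marginal P(A) (row sums):
  P(A=0) = 1/4 + 0 = 1/4
  P(A=1) = 0 + 1/8 = 1/8
  P(A=2) = 5/8 + 0 = 5/8
Marginal P(B) (column sums):
  P(B=0) = 1/4 + 0 + 5/8 = 7/8
  P(B=1) = 0 + 1/8 + 0 = 1/8

H(A) = -[(1/4)·log₂(1/4) + (1/8)·log₂(1/8) + (5/8)·log₂(5/8)]
  = 0.5000 + 0.3750 + 0.4238
  = 1.2988 bits
H(B) = -[(7/8)·log₂(7/8) + (1/8)·log₂(1/8)]
  = 0.1686 + 0.3750
  = 0.5436 bits
H(A,B) = -[(1/4)·log₂(1/4) + (1/8)·log₂(1/8) + (5/8)·log₂(5/8)]
  = 0.5000 + 0.3750 + 0.4238
  = 1.2988 bits

I(A;B) = H(A) + H(B) - H(A,B)
  = 1.2988 + 0.5436 - 1.2988
  = 0.5436 bits

True. I(A;B) = 0.5436 bits, which is > 0.25 bits.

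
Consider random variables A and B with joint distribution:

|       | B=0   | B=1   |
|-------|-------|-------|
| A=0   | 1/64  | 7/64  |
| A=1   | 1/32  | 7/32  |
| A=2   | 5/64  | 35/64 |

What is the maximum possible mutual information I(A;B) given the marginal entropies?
The upper bound on mutual information is I(A;B) ≤ min(H(A), H(B)).

Marginal P(A) (row sums):
  P(A=0) = 1/64 + 7/64 = 1/8
  P(A=1) = 1/32 + 7/32 = 1/4
  P(A=2) = 5/64 + 35/64 = 5/8
Marginal P(B) (column sums):
  P(B=0) = 1/64 + 1/32 + 5/64 = 1/8
  P(B=1) = 7/64 + 7/32 + 35/64 = 7/8

H(A) = -[(1/8)·log₂(1/8) + (1/4)·log₂(1/4) + (5/8)·log₂(5/8)]
  = 0.3750 + 0.5000 + 0.4238
  = 1.2988 bits
H(B) = -[(1/8)·log₂(1/8) + (7/8)·log₂(7/8)]
  = 0.3750 + 0.1686
  = 0.5436 bits

Maximum possible I(A;B) = min(1.2988, 0.5436) = 0.5436 bits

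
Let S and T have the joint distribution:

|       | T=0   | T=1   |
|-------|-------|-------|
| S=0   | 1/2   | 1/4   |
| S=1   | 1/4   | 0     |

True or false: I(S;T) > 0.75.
Marginal P(S) (row sums):
  P(S=0) = 1/2 + 1/4 = 3/4
  P(S=1) = 1/4 + 0 = 1/4
Marginal P(T) (column sums):
  P(T=0) = 1/2 + 1/4 = 3/4
  P(T=1) = 1/4 + 0 = 1/4

H(S) = -[(3/4)·log₂(3/4) + (1/4)·log₂(1/4)]
  = 0.3113 + 0.5000
  = 0.8113 bits
H(T) = -[(3/4)·log₂(3/4) + (1/4)·log₂(1/4)]
  = 0.3113 + 0.5000
  = 0.8113 bits
H(S,T) = -[(1/2)·log₂(1/2) + (1/4)·log₂(1/4) + (1/4)·log₂(1/4)]
  = 0.5000 + 0.5000 + 0.5000
  = 1.5000 bits

I(S;T) = H(S) + H(T) - H(S,T)
  = 0.8113 + 0.8113 - 1.5000
  = 0.1226 bits

False. I(S;T) = 0.1226 bits, which is ≤ 0.75 bits.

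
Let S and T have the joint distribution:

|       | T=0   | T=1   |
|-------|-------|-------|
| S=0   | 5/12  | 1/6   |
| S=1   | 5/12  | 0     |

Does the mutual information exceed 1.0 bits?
Marginal P(S) (row sums):
  P(S=0) = 5/12 + 1/6 = 7/12
  P(S=1) = 5/12 + 0 = 5/12
Marginal P(T) (column sums):
  P(T=0) = 5/12 + 5/12 = 5/6
  P(T=1) = 1/6 + 0 = 1/6

H(S) = -[(7/12)·log₂(7/12) + (5/12)·log₂(5/12)]
  = 0.4536 + 0.5263
  = 0.9799 bits
H(T) = -[(5/6)·log₂(5/6) + (1/6)·log₂(1/6)]
  = 0.2192 + 0.4308
  = 0.6500 bits
H(S,T) = -[(5/12)·log₂(5/12) + (1/6)·log₂(1/6) + (5/12)·log₂(5/12)]
  = 0.5263 + 0.4308 + 0.5263
  = 1.4834 bits

I(S;T) = H(S) + H(T) - H(S,T)
  = 0.9799 + 0.6500 - 1.4834
  = 0.1465 bits

No. I(S;T) = 0.1465 bits, which is ≤ 1.0 bits.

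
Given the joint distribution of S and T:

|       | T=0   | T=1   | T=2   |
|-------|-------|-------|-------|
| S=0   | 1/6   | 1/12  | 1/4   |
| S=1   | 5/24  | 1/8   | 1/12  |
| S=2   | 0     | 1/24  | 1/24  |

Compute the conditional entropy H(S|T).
Marginal P(T) (column sums):
  P(T=0) = 1/6 + 5/24 + 0 = 3/8
  P(T=1) = 1/12 + 1/8 + 1/24 = 1/4
  P(T=2) = 1/4 + 1/12 + 1/24 = 3/8

H(S|T) = -Σ P(S,T)·log₂ P(S|T), where P(S|T) = P(S,T) / P(T)
  (cells with P(S,T) = 0 contribute 0)
  (S=0,T=0): P(S|T) = (1/6)/(3/8) = 4/9;  -(1/6)·log₂(4/9) = 0.1950
  (S=0,T=1): P(S|T) = (1/12)/(1/4) = 1/3;  -(1/12)·log₂(1/3) = 0.1321
  (S=0,T=2): P(S|T) = (1/4)/(3/8) = 2/3;  -(1/4)·log₂(2/3) = 0.1462
  (S=1,T=0): P(S|T) = (5/24)/(3/8) = 5/9;  -(5/24)·log₂(5/9) = 0.1767
  (S=1,T=1): P(S|T) = (1/8)/(1/4) = 1/2;  -(1/8)·log₂(1/2) = 0.1250
  (S=1,T=2): P(S|T) = (1/12)/(3/8) = 2/9;  -(1/12)·log₂(2/9) = 0.1808
  (S=2,T=1): P(S|T) = (1/24)/(1/4) = 1/6;  -(1/24)·log₂(1/6) = 0.1077
  (S=2,T=2): P(S|T) = (1/24)/(3/8) = 1/9;  -(1/24)·log₂(1/9) = 0.1321
H(S|T) = 0.1950 + 0.1321 + 0.1462 + 0.1767 + 0.1250 + 0.1808 + 0.1077 + 0.1321
  = 1.1956 bits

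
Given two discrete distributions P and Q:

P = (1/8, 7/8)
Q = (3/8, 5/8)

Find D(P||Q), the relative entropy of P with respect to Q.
D(P||Q) = Σ P(i) log₂(P(i)/Q(i))
  i=0: (1/8) × log₂((1/8)/(3/8)) = (1/8) × log₂(1/3) = -0.1981
  i=1: (7/8) × log₂((7/8)/(5/8)) = (7/8) × log₂(7/5) = 0.4247
D(P||Q) = -0.1981 + 0.4247
  = 0.2266 bits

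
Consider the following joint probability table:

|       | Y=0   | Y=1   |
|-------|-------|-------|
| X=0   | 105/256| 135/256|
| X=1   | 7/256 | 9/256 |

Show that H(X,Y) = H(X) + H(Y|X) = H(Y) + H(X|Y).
Marginal P(X) (row sums):
  P(X=0) = 105/256 + 135/256 = 15/16
  P(X=1) = 7/256 + 9/256 = 1/16
Marginal P(Y) (column sums):
  P(Y=0) = 105/256 + 7/256 = 7/16
  P(Y=1) = 135/256 + 9/256 = 9/16

Decomposition 1: H(X) + H(Y|X)
H(X) = -[(15/16)·log₂(15/16) + (1/16)·log₂(1/16)]
  = 0.0873 + 0.2500
  = 0.3373 bits
H(Y|X) = -Σ P(X,Y)·log₂ P(Y|X), where P(Y|X) = P(X,Y) / P(X)
  (X=0,Y=0): P(Y|X) = (105/256)/(15/16) = 7/16;  -(105/256)·log₂(7/16) = 0.4892
  (X=0,Y=1): P(Y|X) = (135/256)/(15/16) = 9/16;  -(135/256)·log₂(9/16) = 0.4377
  (X=1,Y=0): P(Y|X) = (7/256)/(1/16) = 7/16;  -(7/256)·log₂(7/16) = 0.0326
  (X=1,Y=1): P(Y|X) = (9/256)/(1/16) = 9/16;  -(9/256)·log₂(9/16) = 0.0292
H(Y|X) = 0.4892 + 0.4377 + 0.0326 + 0.0292
  = 0.9887 bits
H(X) + H(Y|X) = 0.3373 + 0.9887 = 1.3260 bits

Decomposition 2: H(Y) + H(X|Y)
H(Y) = -[(7/16)·log₂(7/16) + (9/16)·log₂(9/16)]
  = 0.5218 + 0.4669
  = 0.9887 bits
H(X|Y) = -Σ P(X,Y)·log₂ P(X|Y), where P(X|Y) = P(X,Y) / P(Y)
  (X=0,Y=0): P(X|Y) = (105/256)/(7/16) = 15/16;  -(105/256)·log₂(15/16) = 0.0382
  (X=0,Y=1): P(X|Y) = (135/256)/(9/16) = 15/16;  -(135/256)·log₂(15/16) = 0.0491
  (X=1,Y=0): P(X|Y) = (7/256)/(7/16) = 1/16;  -(7/256)·log₂(1/16) = 0.1094
  (X=1,Y=1): P(X|Y) = (9/256)/(9/16) = 1/16;  -(9/256)·log₂(1/16) = 0.1406
H(X|Y) = 0.0382 + 0.0491 + 0.1094 + 0.1406
  = 0.3373 bits
H(Y) + H(X|Y) = 0.9887 + 0.3373 = 1.3260 bits

Direct computation of the joint entropy:
H(X,Y) = -[(105/256)·log₂(105/256) + (135/256)·log₂(135/256) + (7/256)·log₂(7/256) + (9/256)·log₂(9/256)]
  = 0.5274 + 0.4868 + 0.1420 + 0.1698
  = 1.3260 bits

All three agree: H(X,Y) = 1.3260 bits ✓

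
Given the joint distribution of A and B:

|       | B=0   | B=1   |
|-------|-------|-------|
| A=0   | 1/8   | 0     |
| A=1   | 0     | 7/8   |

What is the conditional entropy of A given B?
Marginal P(B) (column sums):
  P(B=0) = 1/8 + 0 = 1/8
  P(B=1) = 0 + 7/8 = 7/8

H(A|B) = -Σ P(A,B)·log₂ P(A|B), where P(A|B) = P(A,B) / P(B)
  (cells with P(A,B) = 0 contribute 0)
  (A=0,B=0): P(A|B) = (1/8)/(1/8) = 1;  -(1/8)·log₂(1) = 0.0000
  (A=1,B=1): P(A|B) = (7/8)/(7/8) = 1;  -(7/8)·log₂(1) = 0.0000
H(A|B) = 0.0000 + 0.0000
  = 0.0000 bits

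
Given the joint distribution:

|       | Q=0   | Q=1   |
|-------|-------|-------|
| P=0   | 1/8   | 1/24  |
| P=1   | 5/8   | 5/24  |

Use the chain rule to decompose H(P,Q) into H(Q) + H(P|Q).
By the chain rule: H(P,Q) = H(Q) + H(P|Q)

Marginal P(Q) (column sums):
  P(Q=0) = 1/8 + 5/8 = 3/4
  P(Q=1) = 1/24 + 5/24 = 1/4
H(Q) = -[(3/4)·log₂(3/4) + (1/4)·log₂(1/4)]
  = 0.3113 + 0.5000
  = 0.8113 bits
H(P|Q) = -Σ P(P,Q)·log₂ P(P|Q), where P(P|Q) = P(P,Q) / P(Q)
  (P=0,Q=0): P(P|Q) = (1/8)/(3/4) = 1/6;  -(1/8)·log₂(1/6) = 0.3231
  (P=0,Q=1): P(P|Q) = (1/24)/(1/4) = 1/6;  -(1/24)·log₂(1/6) = 0.1077
  (P=1,Q=0): P(P|Q) = (5/8)/(3/4) = 5/6;  -(5/8)·log₂(5/6) = 0.1644
  (P=1,Q=1): P(P|Q) = (5/24)/(1/4) = 5/6;  -(5/24)·log₂(5/6) = 0.0548
H(P|Q) = 0.3231 + 0.1077 + 0.1644 + 0.0548
  = 0.6500 bits

H(P,Q) = H(Q) + H(P|Q) = 0.8113 + 0.6500 = 1.4613 bits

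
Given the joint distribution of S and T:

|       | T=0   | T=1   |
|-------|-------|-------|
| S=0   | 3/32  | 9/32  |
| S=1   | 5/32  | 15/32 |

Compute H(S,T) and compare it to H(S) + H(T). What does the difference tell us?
Marginal P(S) (row sums):
  P(S=0) = 3/32 + 9/32 = 3/8
  P(S=1) = 5/32 + 15/32 = 5/8
Marginal P(T) (column sums):
  P(T=0) = 3/32 + 5/32 = 1/4
  P(T=1) = 9/32 + 15/32 = 3/4

H(S,T) = -[(3/32)·log₂(3/32) + (9/32)·log₂(9/32) + (5/32)·log₂(5/32) + (15/32)·log₂(15/32)]
  = 0.3202 + 0.5147 + 0.4184 + 0.5124
  = 1.7657 bits
H(S) = -[(3/8)·log₂(3/8) + (5/8)·log₂(5/8)]
  = 0.5306 + 0.4238
  = 0.9544 bits
H(T) = -[(1/4)·log₂(1/4) + (3/4)·log₂(3/4)]
  = 0.5000 + 0.3113
  = 0.8113 bits

H(S) + H(T) = 0.9544 + 0.8113 = 1.7657 bits
Difference: H(S) + H(T) - H(S,T) = 1.7657 - 1.7657 = 0.0000 bits = I(S;T)

The difference is the mutual information; it is 0 here, so S and T are independent (the joint entropy equals the sum of the marginal entropies).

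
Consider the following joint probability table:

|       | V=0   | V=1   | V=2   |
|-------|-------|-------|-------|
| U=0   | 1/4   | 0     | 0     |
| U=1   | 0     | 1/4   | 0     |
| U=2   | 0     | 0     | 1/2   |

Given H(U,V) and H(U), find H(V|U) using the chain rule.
From the chain rule: H(U,V) = H(U) + H(V|U)
Therefore: H(V|U) = H(U,V) - H(U)

H(U,V) = -[(1/4)·log₂(1/4) + (1/4)·log₂(1/4) + (1/2)·log₂(1/2)]
  = 0.5000 + 0.5000 + 0.5000
  = 1.5000 bits
Marginal P(U) (row sums):
  P(U=0) = 1/4 + 0 + 0 = 1/4
  P(U=1) = 0 + 1/4 + 0 = 1/4
  P(U=2) = 0 + 0 + 1/2 = 1/2
H(U) = -[(1/4)·log₂(1/4) + (1/4)·log₂(1/4) + (1/2)·log₂(1/2)]
  = 0.5000 + 0.5000 + 0.5000
  = 1.5000 bits

H(V|U) = 1.5000 - 1.5000 = 0.0000 bits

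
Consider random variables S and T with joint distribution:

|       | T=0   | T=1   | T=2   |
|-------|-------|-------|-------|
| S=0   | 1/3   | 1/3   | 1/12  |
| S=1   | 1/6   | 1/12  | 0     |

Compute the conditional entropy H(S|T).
Marginal P(T) (column sums):
  P(T=0) = 1/3 + 1/6 = 1/2
  P(T=1) = 1/3 + 1/12 = 5/12
  P(T=2) = 1/12 + 0 = 1/12

H(S|T) = -Σ P(S,T)·log₂ P(S|T), where P(S|T) = P(S,T) / P(T)
  (cells with P(S,T) = 0 contribute 0)
  (S=0,T=0): P(S|T) = (1/3)/(1/2) = 2/3;  -(1/3)·log₂(2/3) = 0.1950
  (S=0,T=1): P(S|T) = (1/3)/(5/12) = 4/5;  -(1/3)·log₂(4/5) = 0.1073
  (S=0,T=2): P(S|T) = (1/12)/(1/12) = 1;  -(1/12)·log₂(1) = 0.0000
  (S=1,T=0): P(S|T) = (1/6)/(1/2) = 1/3;  -(1/6)·log₂(1/3) = 0.2642
  (S=1,T=1): P(S|T) = (1/12)/(5/12) = 1/5;  -(1/12)·log₂(1/5) = 0.1935
H(S|T) = 0.1950 + 0.1073 + 0.0000 + 0.2642 + 0.1935
  = 0.7600 bits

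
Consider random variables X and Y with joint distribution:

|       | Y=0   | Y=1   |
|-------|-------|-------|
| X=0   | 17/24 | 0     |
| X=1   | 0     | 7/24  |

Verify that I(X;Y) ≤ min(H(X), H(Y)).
Marginal P(X) (row sums):
  P(X=0) = 17/24 + 0 = 17/24
  P(X=1) = 0 + 7/24 = 7/24
Marginal P(Y) (column sums):
  P(Y=0) = 17/24 + 0 = 17/24
  P(Y=1) = 0 + 7/24 = 7/24

H(X) = -[(17/24)·log₂(17/24) + (7/24)·log₂(7/24)]
  = 0.3524 + 0.5185
  = 0.8709 bits
H(Y) = -[(17/24)·log₂(17/24) + (7/24)·log₂(7/24)]
  = 0.3524 + 0.5185
  = 0.8709 bits
H(X,Y) = -[(17/24)·log₂(17/24) + (7/24)·log₂(7/24)]
  = 0.3524 + 0.5185
  = 0.8709 bits

I(X;Y) = H(X) + H(Y) - H(X,Y)
  = 0.8709 + 0.8709 - 0.8709
  = 0.8709 bits

min(H(X), H(Y)) = min(0.8709, 0.8709) = 0.8709 bits
Since 0.8709 ≤ 0.8709, the bound is satisfied ✓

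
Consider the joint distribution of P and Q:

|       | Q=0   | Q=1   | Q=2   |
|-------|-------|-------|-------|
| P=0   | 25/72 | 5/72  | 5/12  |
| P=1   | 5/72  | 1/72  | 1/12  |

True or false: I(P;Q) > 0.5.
Marginal P(P) (row sums):
  P(P=0) = 25/72 + 5/72 + 5/12 = 5/6
  P(P=1) = 5/72 + 1/72 + 1/12 = 1/6
Marginal P(Q) (column sums):
  P(Q=0) = 25/72 + 5/72 = 5/12
  P(Q=1) = 5/72 + 1/72 = 1/12
  P(Q=2) = 5/12 + 1/12 = 1/2

H(P) = -[(5/6)·log₂(5/6) + (1/6)·log₂(1/6)]
  = 0.2192 + 0.4308
  = 0.6500 bits
H(Q) = -[(5/12)·log₂(5/12) + (1/12)·log₂(1/12) + (1/2)·log₂(1/2)]
  = 0.5263 + 0.2987 + 0.5000
  = 1.3250 bits
H(P,Q) = -[(25/72)·log₂(25/72) + (5/72)·log₂(5/72) + (5/12)·log₂(5/12) + (5/72)·log₂(5/72) + (1/72)·log₂(1/72) + (1/12)·log₂(1/12)]
  = 0.5299 + 0.2672 + 0.5263 + 0.2672 + 0.0857 + 0.2987
  = 1.9750 bits

I(P;Q) = H(P) + H(Q) - H(P,Q)
  = 0.6500 + 1.3250 - 1.9750
  = 0.0000 bits

False. I(P;Q) = 0.0000 bits, which is ≤ 0.5 bits.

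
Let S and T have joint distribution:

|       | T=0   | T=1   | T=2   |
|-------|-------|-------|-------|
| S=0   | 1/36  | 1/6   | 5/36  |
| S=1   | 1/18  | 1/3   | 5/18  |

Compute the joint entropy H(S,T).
H(S,T) = -Σ P(S,T) log₂ P(S,T), summed over the non-zero cells:
H(S,T) = -[(1/36)·log₂(1/36) + (1/6)·log₂(1/6) + (5/36)·log₂(5/36) + (1/18)·log₂(1/18) + (1/3)·log₂(1/3) + (5/18)·log₂(5/18)]
  = 0.1436 + 0.4308 + 0.3956 + 0.2317 + 0.5283 + 0.5133
  = 2.2433 bits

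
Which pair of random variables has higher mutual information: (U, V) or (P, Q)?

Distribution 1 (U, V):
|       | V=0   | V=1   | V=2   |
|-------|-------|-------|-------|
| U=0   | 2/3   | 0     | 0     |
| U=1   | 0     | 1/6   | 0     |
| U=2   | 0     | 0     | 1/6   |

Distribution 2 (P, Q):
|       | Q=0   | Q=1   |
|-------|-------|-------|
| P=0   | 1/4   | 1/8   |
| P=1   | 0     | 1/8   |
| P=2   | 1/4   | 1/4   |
Distribution 1 (U, V):
Marginal P(U) (row sums):
  P(U=0) = 2/3 + 0 + 0 = 2/3
  P(U=1) = 0 + 1/6 + 0 = 1/6
  P(U=2) = 0 + 0 + 1/6 = 1/6
Marginal P(V) (column sums):
  P(V=0) = 2/3 + 0 + 0 = 2/3
  P(V=1) = 0 + 1/6 + 0 = 1/6
  P(V=2) = 0 + 0 + 1/6 = 1/6

H(U) = -[(2/3)·log₂(2/3) + (1/6)·log₂(1/6) + (1/6)·log₂(1/6)]
  = 0.3900 + 0.4308 + 0.4308
  = 1.2516 bits
H(V) = -[(2/3)·log₂(2/3) + (1/6)·log₂(1/6) + (1/6)·log₂(1/6)]
  = 0.3900 + 0.4308 + 0.4308
  = 1.2516 bits
H(U,V) = -[(2/3)·log₂(2/3) + (1/6)·log₂(1/6) + (1/6)·log₂(1/6)]
  = 0.3900 + 0.4308 + 0.4308
  = 1.2516 bits

I(U;V) = H(U) + H(V) - H(U,V)
  = 1.2516 + 1.2516 - 1.2516
  = 1.2516 bits

Distribution 2 (P, Q):
Marginal P(P) (row sums):
  P(P=0) = 1/4 + 1/8 = 3/8
  P(P=1) = 0 + 1/8 = 1/8
  P(P=2) = 1/4 + 1/4 = 1/2
Marginal P(Q) (column sums):
  P(Q=0) = 1/4 + 0 + 1/4 = 1/2
  P(Q=1) = 1/8 + 1/8 + 1/4 = 1/2

H(P) = -[(3/8)·log₂(3/8) + (1/8)·log₂(1/8) + (1/2)·log₂(1/2)]
  = 0.5306 + 0.3750 + 0.5000
  = 1.4056 bits
H(Q) = -[(1/2)·log₂(1/2) + (1/2)·log₂(1/2)]
  = 0.5000 + 0.5000
  = 1.0000 bits
H(P,Q) = -[(1/4)·log₂(1/4) + (1/8)·log₂(1/8) + (1/8)·log₂(1/8) + (1/4)·log₂(1/4) + (1/4)·log₂(1/4)]
  = 0.5000 + 0.3750 + 0.3750 + 0.5000 + 0.5000
  = 2.2500 bits

I(P;Q) = H(P) + H(Q) - H(P,Q)
  = 1.4056 + 1.0000 - 2.2500
  = 0.1556 bits

I(U;V) = 1.2516 bits > I(P;Q) = 0.1556 bits, so (U, V) has the higher mutual information (stronger dependence).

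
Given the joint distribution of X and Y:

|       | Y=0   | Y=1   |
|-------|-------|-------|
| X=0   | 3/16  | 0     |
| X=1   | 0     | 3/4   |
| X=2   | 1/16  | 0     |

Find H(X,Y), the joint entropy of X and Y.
H(X,Y) = -Σ P(X,Y) log₂ P(X,Y), summed over the non-zero cells:
H(X,Y) = -[(3/16)·log₂(3/16) + (3/4)·log₂(3/4) + (1/16)·log₂(1/16)]
  = 0.4528 + 0.3113 + 0.2500
  = 1.0141 bits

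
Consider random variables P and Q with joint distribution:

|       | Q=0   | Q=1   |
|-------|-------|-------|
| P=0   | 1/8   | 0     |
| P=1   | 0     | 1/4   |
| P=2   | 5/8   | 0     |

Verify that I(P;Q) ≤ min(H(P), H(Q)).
Marginal P(P) (row sums):
  P(P=0) = 1/8 + 0 = 1/8
  P(P=1) = 0 + 1/4 = 1/4
  P(P=2) = 5/8 + 0 = 5/8
Marginal P(Q) (column sums):
  P(Q=0) = 1/8 + 0 + 5/8 = 3/4
  P(Q=1) = 0 + 1/4 + 0 = 1/4

H(P) = -[(1/8)·log₂(1/8) + (1/4)·log₂(1/4) + (5/8)·log₂(5/8)]
  = 0.3750 + 0.5000 + 0.4238
  = 1.2988 bits
H(Q) = -[(3/4)·log₂(3/4) + (1/4)·log₂(1/4)]
  = 0.3113 + 0.5000
  = 0.8113 bits
H(P,Q) = -[(1/8)·log₂(1/8) + (1/4)·log₂(1/4) + (5/8)·log₂(5/8)]
  = 0.3750 + 0.5000 + 0.4238
  = 1.2988 bits

I(P;Q) = H(P) + H(Q) - H(P,Q)
  = 1.2988 + 0.8113 - 1.2988
  = 0.8113 bits

min(H(P), H(Q)) = min(1.2988, 0.8113) = 0.8113 bits
Since 0.8113 ≤ 0.8113, the bound is satisfied ✓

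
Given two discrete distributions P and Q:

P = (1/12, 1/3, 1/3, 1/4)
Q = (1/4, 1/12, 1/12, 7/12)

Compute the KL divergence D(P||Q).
D(P||Q) = Σ P(i) log₂(P(i)/Q(i))
  i=0: (1/12) × log₂((1/12)/(1/4)) = (1/12) × log₂(1/3) = -0.1321
  i=1: (1/3) × log₂((1/3)/(1/12)) = (1/3) × log₂(4) = 0.6667
  i=2: (1/3) × log₂((1/3)/(1/12)) = (1/3) × log₂(4) = 0.6667
  i=3: (1/4) × log₂((1/4)/(7/12)) = (1/4) × log₂(3/7) = -0.3056
D(P||Q) = -0.1321 + 0.6667 + 0.6667 - 0.3056
  = 0.8957 bits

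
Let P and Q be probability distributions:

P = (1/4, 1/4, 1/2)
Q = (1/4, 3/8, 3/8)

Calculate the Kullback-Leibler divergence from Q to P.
D(P||Q) = Σ P(i) log₂(P(i)/Q(i))
  i=0: (1/4) × log₂((1/4)/(1/4)) = (1/4) × log₂(1) = 0.0000
  i=1: (1/4) × log₂((1/4)/(3/8)) = (1/4) × log₂(2/3) = -0.1462
  i=2: (1/2) × log₂((1/2)/(3/8)) = (1/2) × log₂(4/3) = 0.2075
D(P||Q) = 0.0000 - 0.1462 + 0.2075
  = 0.0613 bits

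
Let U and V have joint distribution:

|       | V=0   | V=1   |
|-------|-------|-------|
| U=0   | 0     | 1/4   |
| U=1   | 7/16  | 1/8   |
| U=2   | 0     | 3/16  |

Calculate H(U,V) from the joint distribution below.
H(U,V) = -Σ P(U,V) log₂ P(U,V), summed over the non-zero cells:
H(U,V) = -[(1/4)·log₂(1/4) + (7/16)·log₂(7/16) + (1/8)·log₂(1/8) + (3/16)·log₂(3/16)]
  = 0.5000 + 0.5218 + 0.3750 + 0.4528
  = 1.8496 bits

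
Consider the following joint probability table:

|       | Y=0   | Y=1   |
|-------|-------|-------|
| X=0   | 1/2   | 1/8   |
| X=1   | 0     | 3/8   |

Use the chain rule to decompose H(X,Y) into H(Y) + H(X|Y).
By the chain rule: H(X,Y) = H(Y) + H(X|Y)

Marginal P(Y) (column sums):
  P(Y=0) = 1/2 + 0 = 1/2
  P(Y=1) = 1/8 + 3/8 = 1/2
H(Y) = -[(1/2)·log₂(1/2) + (1/2)·log₂(1/2)]
  = 0.5000 + 0.5000
  = 1.0000 bits
H(X|Y) = -Σ P(X,Y)·log₂ P(X|Y), where P(X|Y) = P(X,Y) / P(Y)
  (cells with P(X,Y) = 0 contribute 0)
  (X=0,Y=0): P(X|Y) = (1/2)/(1/2) = 1;  -(1/2)·log₂(1) = 0.0000
  (X=0,Y=1): P(X|Y) = (1/8)/(1/2) = 1/4;  -(1/8)·log₂(1/4) = 0.2500
  (X=1,Y=1): P(X|Y) = (3/8)/(1/2) = 3/4;  -(3/8)·log₂(3/4) = 0.1556
H(X|Y) = 0.0000 + 0.2500 + 0.1556
  = 0.4056 bits

H(X,Y) = H(Y) + H(X|Y) = 1.0000 + 0.4056 = 1.4056 bits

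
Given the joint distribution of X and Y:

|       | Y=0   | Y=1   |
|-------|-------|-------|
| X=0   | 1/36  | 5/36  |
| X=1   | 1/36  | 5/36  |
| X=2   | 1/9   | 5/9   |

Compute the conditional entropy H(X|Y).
Marginal P(Y) (column sums):
  P(Y=0) = 1/36 + 1/36 + 1/9 = 1/6
  P(Y=1) = 5/36 + 5/36 + 5/9 = 5/6

H(X|Y) = -Σ P(X,Y)·log₂ P(X|Y), where P(X|Y) = P(X,Y) / P(Y)
  (X=0,Y=0): P(X|Y) = (1/36)/(1/6) = 1/6;  -(1/36)·log₂(1/6) = 0.0718
  (X=0,Y=1): P(X|Y) = (5/36)/(5/6) = 1/6;  -(5/36)·log₂(1/6) = 0.3590
  (X=1,Y=0): P(X|Y) = (1/36)/(1/6) = 1/6;  -(1/36)·log₂(1/6) = 0.0718
  (X=1,Y=1): P(X|Y) = (5/36)/(5/6) = 1/6;  -(5/36)·log₂(1/6) = 0.3590
  (X=2,Y=0): P(X|Y) = (1/9)/(1/6) = 2/3;  -(1/9)·log₂(2/3) = 0.0650
  (X=2,Y=1): P(X|Y) = (5/9)/(5/6) = 2/3;  -(5/9)·log₂(2/3) = 0.3250
H(X|Y) = 0.0718 + 0.3590 + 0.0718 + 0.3590 + 0.0650 + 0.3250
  = 1.2516 bits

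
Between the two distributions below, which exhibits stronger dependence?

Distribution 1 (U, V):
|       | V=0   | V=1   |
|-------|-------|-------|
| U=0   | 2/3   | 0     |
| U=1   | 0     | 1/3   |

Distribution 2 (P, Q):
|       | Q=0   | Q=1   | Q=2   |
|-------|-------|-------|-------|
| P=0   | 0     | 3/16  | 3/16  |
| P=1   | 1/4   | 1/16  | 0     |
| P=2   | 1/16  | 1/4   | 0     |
Distribution 1 (U, V):
Marginal P(U) (row sums):
  P(U=0) = 2/3 + 0 = 2/3
  P(U=1) = 0 + 1/3 = 1/3
Marginal P(V) (column sums):
  P(V=0) = 2/3 + 0 = 2/3
  P(V=1) = 0 + 1/3 = 1/3

H(U) = -[(2/3)·log₂(2/3) + (1/3)·log₂(1/3)]
  = 0.3900 + 0.5283
  = 0.9183 bits
H(V) = -[(2/3)·log₂(2/3) + (1/3)·log₂(1/3)]
  = 0.3900 + 0.5283
  = 0.9183 bits
H(U,V) = -[(2/3)·log₂(2/3) + (1/3)·log₂(1/3)]
  = 0.3900 + 0.5283
  = 0.9183 bits

I(U;V) = H(U) + H(V) - H(U,V)
  = 0.9183 + 0.9183 - 0.9183
  = 0.9183 bits

Distribution 2 (P, Q):
Marginal P(P) (row sums):
  P(P=0) = 0 + 3/16 + 3/16 = 3/8
  P(P=1) = 1/4 + 1/16 + 0 = 5/16
  P(P=2) = 1/16 + 1/4 + 0 = 5/16
Marginal P(Q) (column sums):
  P(Q=0) = 0 + 1/4 + 1/16 = 5/16
  P(Q=1) = 3/16 + 1/16 + 1/4 = 1/2
  P(Q=2) = 3/16 + 0 + 0 = 3/16

H(P) = -[(3/8)·log₂(3/8) + (5/16)·log₂(5/16) + (5/16)·log₂(5/16)]
  = 0.5306 + 0.5244 + 0.5244
  = 1.5794 bits
H(Q) = -[(5/16)·log₂(5/16) + (1/2)·log₂(1/2) + (3/16)·log₂(3/16)]
  = 0.5244 + 0.5000 + 0.4528
  = 1.4772 bits
H(P,Q) = -[(3/16)·log₂(3/16) + (3/16)·log₂(3/16) + (1/4)·log₂(1/4) + (1/16)·log₂(1/16) + (1/16)·log₂(1/16) + (1/4)·log₂(1/4)]
  = 0.4528 + 0.4528 + 0.5000 + 0.2500 + 0.2500 + 0.5000
  = 2.4056 bits

I(P;Q) = H(P) + H(Q) - H(P,Q)
  = 1.5794 + 1.4772 - 2.4056
  = 0.6510 bits

I(U;V) = 0.9183 bits > I(P;Q) = 0.6510 bits, so (U, V) has the higher mutual information (stronger dependence).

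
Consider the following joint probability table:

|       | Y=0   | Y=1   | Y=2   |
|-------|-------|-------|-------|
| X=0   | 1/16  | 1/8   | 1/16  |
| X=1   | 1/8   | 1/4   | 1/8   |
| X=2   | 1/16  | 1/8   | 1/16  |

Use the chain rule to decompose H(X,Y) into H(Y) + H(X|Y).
By the chain rule: H(X,Y) = H(Y) + H(X|Y)

Marginal P(Y) (column sums):
  P(Y=0) = 1/16 + 1/8 + 1/16 = 1/4
  P(Y=1) = 1/8 + 1/4 + 1/8 = 1/2
  P(Y=2) = 1/16 + 1/8 + 1/16 = 1/4
H(Y) = -[(1/4)·log₂(1/4) + (1/2)·log₂(1/2) + (1/4)·log₂(1/4)]
  = 0.5000 + 0.5000 + 0.5000
  = 1.5000 bits
H(X|Y) = -Σ P(X,Y)·log₂ P(X|Y), where P(X|Y) = P(X,Y) / P(Y)
  (X=0,Y=0): P(X|Y) = (1/16)/(1/4) = 1/4;  -(1/16)·log₂(1/4) = 0.1250
  (X=0,Y=1): P(X|Y) = (1/8)/(1/2) = 1/4;  -(1/8)·log₂(1/4) = 0.2500
  (X=0,Y=2): P(X|Y) = (1/16)/(1/4) = 1/4;  -(1/16)·log₂(1/4) = 0.1250
  (X=1,Y=0): P(X|Y) = (1/8)/(1/4) = 1/2;  -(1/8)·log₂(1/2) = 0.1250
  (X=1,Y=1): P(X|Y) = (1/4)/(1/2) = 1/2;  -(1/4)·log₂(1/2) = 0.2500
  (X=1,Y=2): P(X|Y) = (1/8)/(1/4) = 1/2;  -(1/8)·log₂(1/2) = 0.1250
  (X=2,Y=0): P(X|Y) = (1/16)/(1/4) = 1/4;  -(1/16)·log₂(1/4) = 0.1250
  (X=2,Y=1): P(X|Y) = (1/8)/(1/2) = 1/4;  -(1/8)·log₂(1/4) = 0.2500
  (X=2,Y=2): P(X|Y) = (1/16)/(1/4) = 1/4;  -(1/16)·log₂(1/4) = 0.1250
H(X|Y) = 0.1250 + 0.2500 + 0.1250 + 0.1250 + 0.2500 + 0.1250 + 0.1250 + 0.2500 + 0.1250
  = 1.5000 bits

H(X,Y) = H(Y) + H(X|Y) = 1.5000 + 1.5000 = 3.0000 bits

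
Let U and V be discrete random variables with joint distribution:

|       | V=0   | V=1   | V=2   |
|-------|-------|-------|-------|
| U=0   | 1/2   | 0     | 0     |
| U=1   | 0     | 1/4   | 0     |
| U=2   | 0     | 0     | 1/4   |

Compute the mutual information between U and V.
Marginal P(U) (row sums):
  P(U=0) = 1/2 + 0 + 0 = 1/2
  P(U=1) = 0 + 1/4 + 0 = 1/4
  P(U=2) = 0 + 0 + 1/4 = 1/4
Marginal P(V) (column sums):
  P(V=0) = 1/2 + 0 + 0 = 1/2
  P(V=1) = 0 + 1/4 + 0 = 1/4
  P(V=2) = 0 + 0 + 1/4 = 1/4

H(U) = -[(1/2)·log₂(1/2) + (1/4)·log₂(1/4) + (1/4)·log₂(1/4)]
  = 0.5000 + 0.5000 + 0.5000
  = 1.5000 bits
H(V) = -[(1/2)·log₂(1/2) + (1/4)·log₂(1/4) + (1/4)·log₂(1/4)]
  = 0.5000 + 0.5000 + 0.5000
  = 1.5000 bits
H(U,V) = -[(1/2)·log₂(1/2) + (1/4)·log₂(1/4) + (1/4)·log₂(1/4)]
  = 0.5000 + 0.5000 + 0.5000
  = 1.5000 bits

I(U;V) = H(U) + H(V) - H(U,V)
  = 1.5000 + 1.5000 - 1.5000
  = 1.5000 bits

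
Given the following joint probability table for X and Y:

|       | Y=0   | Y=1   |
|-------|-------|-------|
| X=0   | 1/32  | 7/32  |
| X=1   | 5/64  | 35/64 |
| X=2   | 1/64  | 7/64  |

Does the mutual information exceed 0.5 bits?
Marginal P(X) (row sums):
  P(X=0) = 1/32 + 7/32 = 1/4
  P(X=1) = 5/64 + 35/64 = 5/8
  P(X=2) = 1/64 + 7/64 = 1/8
Marginal P(Y) (column sums):
  P(Y=0) = 1/32 + 5/64 + 1/64 = 1/8
  P(Y=1) = 7/32 + 35/64 + 7/64 = 7/8

H(X) = -[(1/4)·log₂(1/4) + (5/8)·log₂(5/8) + (1/8)·log₂(1/8)]
  = 0.5000 + 0.4238 + 0.3750
  = 1.2988 bits
H(Y) = -[(1/8)·log₂(1/8) + (7/8)·log₂(7/8)]
  = 0.3750 + 0.1686
  = 0.5436 bits
H(X,Y) = -[(1/32)·log₂(1/32) + (7/32)·log₂(7/32) + (5/64)·log₂(5/64) + (35/64)·log₂(35/64) + (1/64)·log₂(1/64) + (7/64)·log₂(7/64)]
  = 0.1563 + 0.4796 + 0.2873 + 0.4762 + 0.0938 + 0.3492
  = 1.8424 bits

I(X;Y) = H(X) + H(Y) - H(X,Y)
  = 1.2988 + 0.5436 - 1.8424
  = 0.0000 bits

No. I(X;Y) = 0.0000 bits, which is ≤ 0.5 bits.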